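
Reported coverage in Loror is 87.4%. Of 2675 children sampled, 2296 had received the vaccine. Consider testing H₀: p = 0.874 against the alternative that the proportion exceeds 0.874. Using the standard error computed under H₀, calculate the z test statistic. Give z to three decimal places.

p̂ = 2296/2675 ≈ 0.858318.
SE = √(p₀(1−p₀)/n) = √(0.11012/2675) = 0.006416.
z = (0.858318 − 0.874)/0.006416 = -0.015682/0.006416 = -2.444.
p-value = P(Z > -2.444) ≈ 0.9927.

z = -2.444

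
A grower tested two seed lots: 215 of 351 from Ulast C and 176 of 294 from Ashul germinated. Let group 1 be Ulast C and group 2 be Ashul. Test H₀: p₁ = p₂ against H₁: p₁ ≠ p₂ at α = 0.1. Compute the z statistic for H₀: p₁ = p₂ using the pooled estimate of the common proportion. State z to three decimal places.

p̂₁ = 215/351 ≈ 0.61254, p̂₂ = 176/294 ≈ 0.59864.
Pooled p̂ = (215+176)/(351+294) = 391/645 = 0.60620.
SE = √(0.238721 × 0.00625036) = 0.03863.
z = (0.61254 − 0.59864)/0.03863 = 0.01390/0.03863 = 0.360.
p-value = 2·P(Z > 0.360) ≈ 0.7190, so at α = 0.1 we fail to reject H₀.

z = 0.360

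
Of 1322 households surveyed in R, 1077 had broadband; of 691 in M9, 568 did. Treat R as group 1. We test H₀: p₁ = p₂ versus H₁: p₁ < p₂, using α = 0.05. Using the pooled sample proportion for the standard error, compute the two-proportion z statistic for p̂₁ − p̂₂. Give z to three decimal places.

z = -0.404

p̂₁ = 1077/1322 = 0.81467, p̂₂ = 568/691 = 0.82200.
Pooled p̂ = (1077+568)/(1322+691) = 1645/2013 = 0.81719.
SE = √(0.149392 × 0.00220361) = 0.01814.
z = (0.81467 − 0.82200)/0.01814 = -0.00733/0.01814 = -0.404.
p-value = P(Z < -0.404) ≈ 0.3433, so at α = 0.05 we fail to reject H₀.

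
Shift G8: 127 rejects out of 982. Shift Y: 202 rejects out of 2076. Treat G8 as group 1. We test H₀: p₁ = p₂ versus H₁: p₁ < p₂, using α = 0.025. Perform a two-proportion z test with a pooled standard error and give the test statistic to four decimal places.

p̂₁ = 127/982 = 0.1293279, p̂₂ = 202/2076 = 0.0973025.
Pooled p̂ = (127+202)/(982+2076) = 329/3058 = 0.1075867.
SE = √(0.0960118 × 0.00150003) = 0.0120008.
z = (0.1293279 − 0.0973025)/0.0120008 = 0.0320254/0.0120008 = 2.6686.
p-value = P(Z < 2.669) ≈ 0.9962, so at α = 0.025 we fail to reject H₀.

z = 2.6686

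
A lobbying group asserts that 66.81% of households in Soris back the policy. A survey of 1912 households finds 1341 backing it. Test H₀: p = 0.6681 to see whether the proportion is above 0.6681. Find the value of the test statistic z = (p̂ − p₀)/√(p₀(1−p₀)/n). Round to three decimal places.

p̂ = 1341/1912 ≈ 0.70136.
Under H₀, SE = √(0.6681·0.3319/1912) = √(0.000115974) = 0.01077.
z = (0.70136 − 0.6681)/0.01077 = 0.03326/0.01077 = 3.088.

z = 3.088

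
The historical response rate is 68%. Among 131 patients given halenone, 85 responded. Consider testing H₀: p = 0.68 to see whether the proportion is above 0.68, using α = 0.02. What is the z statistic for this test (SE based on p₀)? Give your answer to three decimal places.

z = -0.764

p̂ = 85/131 ≈ 0.64885.
Standard error under H₀: √(0.68×0.32/131) = 0.04076.
z = (0.64885 − 0.68)/0.04076 = -0.03115/0.04076 = -0.764.
p-value = P(Z > -0.764) ≈ 0.7776, so at α = 0.02 we fail to reject H₀.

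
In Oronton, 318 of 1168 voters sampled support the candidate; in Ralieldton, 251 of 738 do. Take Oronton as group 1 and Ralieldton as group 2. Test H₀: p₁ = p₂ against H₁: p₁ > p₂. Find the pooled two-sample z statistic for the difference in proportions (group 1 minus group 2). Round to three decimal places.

p̂₁ = 318/1168 = 0.27226, p̂₂ = 251/738 = 0.34011.
Pooled p̂ = (318+251)/(1168+738) = 569/1906 = 0.29853.
SE = √(0.20941 × 0.00221118) = 0.02152.
z = (0.27226 − 0.34011)/0.02152 = -0.06785/0.02152 = -3.153.

z = -3.153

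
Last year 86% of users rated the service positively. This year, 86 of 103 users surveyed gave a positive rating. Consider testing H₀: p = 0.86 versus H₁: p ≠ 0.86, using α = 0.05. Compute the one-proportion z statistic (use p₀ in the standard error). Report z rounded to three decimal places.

p̂ = 86/103 ≈ 0.83495.
SE = √(p₀(1−p₀)/n) = √(0.1204/103) = 0.03419.
z = (0.83495 − 0.86)/0.03419 = -0.02505/0.03419 = -0.733.
Two-sided p-value ≈ 2·Φ(−0.733) = 0.4638, so at α = 0.05 we fail to reject H₀.

z = -0.733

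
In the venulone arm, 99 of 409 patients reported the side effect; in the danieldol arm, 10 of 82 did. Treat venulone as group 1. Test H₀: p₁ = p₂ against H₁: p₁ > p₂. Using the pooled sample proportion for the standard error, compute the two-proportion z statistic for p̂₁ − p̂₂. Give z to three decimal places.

p̂₁ = 99/409 = 0.242054, p̂₂ = 10/82 = 0.121951.
Pooled p̂ = (99+10)/(409+82) = 109/491 = 0.221996.
SE = √(0.172714 × 0.0146401) = 0.050285.
z = (0.242054 − 0.121951)/0.050285 = 0.120103/0.050285 = 2.388.
p-value = P(Z > 2.388) ≈ 0.0085.

z = 2.388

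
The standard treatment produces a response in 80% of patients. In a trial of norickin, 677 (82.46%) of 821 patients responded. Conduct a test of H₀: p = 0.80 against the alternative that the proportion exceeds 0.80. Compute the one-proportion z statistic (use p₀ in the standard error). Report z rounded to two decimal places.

z = 1.76

p̂ = 677/821 ≈ 0.8246.
SE = √(p₀(1−p₀)/n) = √(0.16/821) = 0.0140.
z = (0.8246 − 0.8)/0.0140 = 0.0246/0.0140 = 1.76.
p-value = P(Z > 1.762) ≈ 0.0390.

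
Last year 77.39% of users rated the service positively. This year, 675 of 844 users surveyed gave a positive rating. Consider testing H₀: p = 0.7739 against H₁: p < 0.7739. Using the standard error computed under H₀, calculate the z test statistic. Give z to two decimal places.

p̂ = 675/844 = 0.7998.
Standard error under H₀: √(0.7739×0.2261/844) = 0.0144.
z = (0.7998 − 0.7739)/0.0144 = 0.0259/0.0144 = 1.80.

z = 1.80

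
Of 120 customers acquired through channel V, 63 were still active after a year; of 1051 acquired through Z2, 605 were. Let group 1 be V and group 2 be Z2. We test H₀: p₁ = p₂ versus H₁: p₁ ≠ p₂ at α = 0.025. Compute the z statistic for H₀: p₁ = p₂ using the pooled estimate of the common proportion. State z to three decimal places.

z = -1.062

p̂₁ = 63/120 = 0.52500, p̂₂ = 605/1051 = 0.57564.
Pooled p̂ = (63+605)/(120+1051) = 668/1171 = 0.57045.
SE = √(p̂(1−p̂)(1/n₁+1/n₂)) = √(0.57045·0.42955·0.00928481) = √(0.00227512) = 0.04770.
z = (0.52500 − 0.57564)/0.04770 = -0.05064/0.04770 = -1.062.
p-value = 2·P(Z > 1.062) ≈ 0.2884. With α = 0.025, fail to reject H₀.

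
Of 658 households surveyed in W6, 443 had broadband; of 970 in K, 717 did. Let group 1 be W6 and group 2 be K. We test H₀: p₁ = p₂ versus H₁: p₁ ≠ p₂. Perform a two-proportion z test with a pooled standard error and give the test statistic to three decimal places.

z = -2.884

p̂₁ = 443/658 = 0.67325, p̂₂ = 717/970 = 0.73918.
Pooled p̂ = (443+717)/(658+970) = 1160/1628 = 0.71253.
SE = √(p̂(1−p̂)(1/n₁+1/n₂)) = √(0.71253·0.28747·0.00255068) = √(0.000522459) = 0.02286.
z = (0.67325 − 0.73918)/0.02286 = -0.06593/0.02286 = -2.884.
Two-sided p-value ≈ 2·Φ(−2.884) = 0.0039.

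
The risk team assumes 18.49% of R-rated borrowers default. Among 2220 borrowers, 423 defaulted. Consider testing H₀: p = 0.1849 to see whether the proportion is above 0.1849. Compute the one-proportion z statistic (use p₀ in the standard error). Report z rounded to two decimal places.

p̂ = 423/2220 ≈ 0.1905.
SE = √(p₀(1−p₀)/n) = √(0.15071/2220) = 0.0082.
z = (0.1905 − 0.1849)/0.0082 = 0.0056/0.0082 = 0.68.

z = 0.68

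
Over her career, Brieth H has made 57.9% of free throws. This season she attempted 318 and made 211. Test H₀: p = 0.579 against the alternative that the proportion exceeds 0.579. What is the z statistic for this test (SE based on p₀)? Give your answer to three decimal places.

z = 3.053

p̂ = 211/318 ≈ 0.663522.
Under H₀, SE = √(0.579·0.421/318) = √(0.000766538) = 0.027686.
z = (0.663522 − 0.579)/0.027686 = 0.084522/0.027686 = 3.053.
p-value = P(Z > 3.053) ≈ 0.0011.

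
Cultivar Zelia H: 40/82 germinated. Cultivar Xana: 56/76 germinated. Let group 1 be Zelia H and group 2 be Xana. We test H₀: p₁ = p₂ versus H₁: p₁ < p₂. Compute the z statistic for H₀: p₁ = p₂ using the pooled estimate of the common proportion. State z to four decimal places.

p̂₁ = 40/82 ≈ 0.487805, p̂₂ = 56/76 ≈ 0.736842.
Pooled p̂ = (40+56)/(82+76) = 96/158 = 0.607595.
SE = √(p̂(1−p̂)(1/n₁+1/n₂)) = √(0.607595·0.392405·0.025353) = √(0.00604475) = 0.077748.
z = (0.487805 − 0.736842)/0.077748 = -0.249037/0.077748 = -3.2031.

z = -3.2031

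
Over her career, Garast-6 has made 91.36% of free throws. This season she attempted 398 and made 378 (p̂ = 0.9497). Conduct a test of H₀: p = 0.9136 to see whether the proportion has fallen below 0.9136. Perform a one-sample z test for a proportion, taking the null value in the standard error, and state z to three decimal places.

z = 2.567

p̂ = 378/398 ≈ 0.94975.
Standard error under H₀: √(0.9136×0.0864/398) = 0.01408.
z = (0.94975 − 0.9136)/0.01408 = 0.03615/0.01408 = 2.567.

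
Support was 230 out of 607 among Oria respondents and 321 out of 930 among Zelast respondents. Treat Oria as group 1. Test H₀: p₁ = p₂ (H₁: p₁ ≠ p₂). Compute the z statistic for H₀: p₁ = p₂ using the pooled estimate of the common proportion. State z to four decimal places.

z = 1.3488

p̂₁ = 230/607 ≈ 0.378913, p̂₂ = 321/930 ≈ 0.345161.
Pooled p̂ = (230+321)/(607+930) = 551/1537 = 0.358491.
SE = √(p̂(1−p̂)(1/n₁+1/n₂)) = √(0.358491·0.641509·0.00272272) = √(0.000626157) = 0.025023.
z = (0.378913 − 0.345161)/0.025023 = 0.033752/0.025023 = 1.3488.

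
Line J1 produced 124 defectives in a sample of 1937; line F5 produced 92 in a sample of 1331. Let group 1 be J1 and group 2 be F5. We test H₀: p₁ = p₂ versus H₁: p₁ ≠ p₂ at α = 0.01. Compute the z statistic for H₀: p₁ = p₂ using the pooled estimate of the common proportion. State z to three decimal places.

z = -0.577

p̂₁ = 124/1937 = 0.064017, p̂₂ = 92/1331 = 0.069121.
Pooled p̂ = (124+92)/(1937+1331) = 216/3268 = 0.066095.
SE = √(p̂(1−p̂)(1/n₁+1/n₂)) = √(0.066095·0.933905·0.00126758) = √(7.82436e-05) = 0.008846.
z = (0.064017 − 0.069121)/0.008846 = -0.005104/0.008846 = -0.577.
Two-sided p-value ≈ 2·Φ(−0.577) = 0.5639; since p > α = 0.01, fail to reject H₀.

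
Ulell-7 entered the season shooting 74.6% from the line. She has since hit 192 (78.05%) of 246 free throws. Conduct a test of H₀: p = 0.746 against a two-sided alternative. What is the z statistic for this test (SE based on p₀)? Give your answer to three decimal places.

z = 1.243

p̂ = 192/246 = 0.78049.
SE = √(p₀(1−p₀)/n) = √(0.18948/246) = 0.02775.
z = (0.78049 − 0.746)/0.02775 = 0.03449/0.02775 = 1.243.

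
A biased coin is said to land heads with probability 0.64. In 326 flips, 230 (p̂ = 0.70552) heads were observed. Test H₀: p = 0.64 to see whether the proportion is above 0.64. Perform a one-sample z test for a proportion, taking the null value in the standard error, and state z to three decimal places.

p̂ = 230/326 = 0.70552.
Under H₀, SE = √(0.64·0.36/326) = √(0.000706748) = 0.02658.
z = (0.70552 − 0.64)/0.02658 = 0.06552/0.02658 = 2.465.
p-value = P(Z > 2.465) ≈ 0.0069.

z = 2.465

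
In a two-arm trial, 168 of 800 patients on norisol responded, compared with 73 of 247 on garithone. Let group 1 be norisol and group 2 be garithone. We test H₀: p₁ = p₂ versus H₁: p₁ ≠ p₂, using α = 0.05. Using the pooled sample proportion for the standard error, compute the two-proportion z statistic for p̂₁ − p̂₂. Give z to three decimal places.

p̂₁ = 168/800 ≈ 0.21000, p̂₂ = 73/247 ≈ 0.29555.
Pooled p̂ = (168+73)/(800+247) = 241/1047 = 0.23018.
SE = √(p̂(1−p̂)(1/n₁+1/n₂)) = √(0.23018·0.76982·0.00529858) = √(0.000938898) = 0.03064.
z = (0.21000 − 0.29555)/0.03064 = -0.08555/0.03064 = -2.792.
p-value = 2·P(Z > 2.792) ≈ 0.0052. With α = 0.05, reject H₀.

z = -2.792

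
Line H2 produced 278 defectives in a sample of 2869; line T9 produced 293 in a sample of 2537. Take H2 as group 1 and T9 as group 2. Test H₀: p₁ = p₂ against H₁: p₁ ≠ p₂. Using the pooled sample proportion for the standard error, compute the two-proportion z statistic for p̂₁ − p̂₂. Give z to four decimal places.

z = -2.2197

p̂₁ = 278/2869 = 0.0968979, p̂₂ = 293/2537 = 0.1154907.
Pooled p̂ = (278+293)/(2869+2537) = 571/5406 = 0.1056234.
SE = √(0.0944671 × 0.00074272) = 0.0083763.
z = (0.0968979 − 0.1154907)/0.0083763 = -0.0185928/0.0083763 = -2.2197.
Two-sided p-value ≈ 2·Φ(−2.220) = 0.0264.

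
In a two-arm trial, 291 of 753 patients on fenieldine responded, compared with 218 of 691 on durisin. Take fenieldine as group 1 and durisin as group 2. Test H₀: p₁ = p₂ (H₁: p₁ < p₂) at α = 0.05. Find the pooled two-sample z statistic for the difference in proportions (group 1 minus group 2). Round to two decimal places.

z = 2.82

p̂₁ = 291/753 ≈ 0.3865, p̂₂ = 218/691 ≈ 0.3155.
Pooled p̂ = (291+218)/(753+691) = 509/1444 = 0.3525.
SE = √(p̂(1−p̂)(1/n₁+1/n₂)) = √(0.3525·0.6475·0.0027752) = √(0.000633416) = 0.0252.
z = (0.3865 − 0.3155)/0.0252 = 0.0710/0.0252 = 2.82.
p-value = P(Z < 2.820) ≈ 0.9976, so at α = 0.05 we fail to reject H₀.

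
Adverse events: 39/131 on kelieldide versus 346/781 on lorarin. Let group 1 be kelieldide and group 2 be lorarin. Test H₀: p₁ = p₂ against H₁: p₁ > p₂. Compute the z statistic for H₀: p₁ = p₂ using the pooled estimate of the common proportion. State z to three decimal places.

p̂₁ = 39/131 = 0.29771, p̂₂ = 346/781 = 0.44302.
Pooled p̂ = (39+346)/(131+781) = 385/912 = 0.42215.
SE = √(0.243939 × 0.008914) = 0.04663.
z = (0.29771 − 0.44302)/0.04663 = -0.14531/0.04663 = -3.116.
p-value = P(Z > -3.116) ≈ 0.9991.

z = -3.116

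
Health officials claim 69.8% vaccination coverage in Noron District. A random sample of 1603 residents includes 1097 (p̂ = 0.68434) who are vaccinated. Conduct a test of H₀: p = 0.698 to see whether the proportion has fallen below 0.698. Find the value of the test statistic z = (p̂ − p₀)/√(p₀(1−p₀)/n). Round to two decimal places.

p̂ = 1097/1603 = 0.6843.
SE = √(p₀(1−p₀)/n) = √(0.2108/1603) = 0.0115.
z = (0.6843 − 0.698)/0.0115 = -0.0137/0.0115 = -1.19.

z = -1.19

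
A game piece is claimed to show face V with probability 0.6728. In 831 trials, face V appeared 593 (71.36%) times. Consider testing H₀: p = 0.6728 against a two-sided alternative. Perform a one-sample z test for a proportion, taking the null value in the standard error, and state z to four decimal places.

p̂ = 593/831 = 0.713598.
Standard error under H₀: √(0.6728×0.3272/831) = 0.016276.
z = (0.713598 − 0.6728)/0.016276 = 0.040798/0.016276 = 2.5066.

z = 2.5066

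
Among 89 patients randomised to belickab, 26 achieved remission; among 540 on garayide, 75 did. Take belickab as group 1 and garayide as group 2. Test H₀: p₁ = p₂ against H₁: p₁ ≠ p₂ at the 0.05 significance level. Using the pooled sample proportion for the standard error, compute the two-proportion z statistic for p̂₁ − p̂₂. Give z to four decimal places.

z = 3.6486

p̂₁ = 26/89 ≈ 0.292135, p̂₂ = 75/540 ≈ 0.138889.
Pooled p̂ = (26+75)/(89+540) = 101/629 = 0.160572.
SE = √(p̂(1−p̂)(1/n₁+1/n₂)) = √(0.160572·0.839428·0.0130878) = √(0.00176409) = 0.042001.
z = (0.292135 − 0.138889)/0.042001 = 0.153246/0.042001 = 3.6486.
p-value = 2·P(Z > 3.649) ≈ 0.0003, so at α = 0.05 we reject H₀.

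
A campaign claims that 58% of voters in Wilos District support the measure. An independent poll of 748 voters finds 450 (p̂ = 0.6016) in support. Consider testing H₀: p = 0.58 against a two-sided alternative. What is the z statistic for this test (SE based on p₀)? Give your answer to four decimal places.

p̂ = 450/748 = 0.601604.
SE = √(p₀(1−p₀)/n) = √(0.2436/748) = 0.018046.
z = (0.601604 − 0.58)/0.018046 = 0.021604/0.018046 = 1.1972.
Two-sided p-value ≈ 2·Φ(−1.197) = 0.2312.

z = 1.1972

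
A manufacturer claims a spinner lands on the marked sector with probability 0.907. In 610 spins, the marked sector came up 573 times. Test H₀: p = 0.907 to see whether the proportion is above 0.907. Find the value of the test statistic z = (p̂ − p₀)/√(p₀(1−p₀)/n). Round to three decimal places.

p̂ = 573/610 = 0.939344.
Under H₀, SE = √(0.907·0.093/610) = √(0.00013828) = 0.011759.
z = (0.939344 − 0.907)/0.011759 = 0.032344/0.011759 = 2.751.

z = 2.751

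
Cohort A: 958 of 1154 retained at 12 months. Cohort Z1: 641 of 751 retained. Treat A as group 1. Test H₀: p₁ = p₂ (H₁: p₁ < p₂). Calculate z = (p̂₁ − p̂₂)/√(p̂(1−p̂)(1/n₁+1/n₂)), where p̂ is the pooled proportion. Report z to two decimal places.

z = -1.36

p̂₁ = 958/1154 = 0.83016, p̂₂ = 641/751 = 0.85353.
Pooled p̂ = (958+641)/(1154+751) = 1599/1905 = 0.83937.
SE = √(0.134828 × 0.00219811) = 0.01722.
z = (0.83016 − 0.85353)/0.01722 = -0.02337/0.01722 = -1.36.
p-value = P(Z < -1.358) ≈ 0.0873.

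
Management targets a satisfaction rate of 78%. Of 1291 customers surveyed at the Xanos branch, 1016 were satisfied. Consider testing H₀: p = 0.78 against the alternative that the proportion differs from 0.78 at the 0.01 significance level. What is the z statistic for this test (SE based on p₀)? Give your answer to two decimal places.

p̂ = 1016/1291 ≈ 0.7870.
Under H₀, SE = √(0.78·0.22/1291) = √(0.00013292) = 0.0115.
z = (0.7870 − 0.78)/0.0115 = 0.0070/0.0115 = 0.61.
p-value = 2·P(Z > 0.606) ≈ 0.5445; since p > α = 0.01, fail to reject H₀.

z = 0.61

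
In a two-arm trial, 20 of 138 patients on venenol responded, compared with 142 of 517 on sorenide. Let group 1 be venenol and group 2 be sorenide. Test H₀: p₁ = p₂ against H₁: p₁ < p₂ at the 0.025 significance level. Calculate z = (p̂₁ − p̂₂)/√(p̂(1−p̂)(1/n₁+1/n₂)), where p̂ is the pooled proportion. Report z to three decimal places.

p̂₁ = 20/138 = 0.14493, p̂₂ = 142/517 = 0.27466.
Pooled p̂ = (20+142)/(138+517) = 162/655 = 0.24733.
SE = √(0.186157 × 0.00918061) = 0.04134.
z = (0.14493 − 0.27466)/0.04134 = -0.12973/0.04134 = -3.138.
p-value = P(Z < -3.138) ≈ 0.0008. With α = 0.025, reject H₀.

z = -3.138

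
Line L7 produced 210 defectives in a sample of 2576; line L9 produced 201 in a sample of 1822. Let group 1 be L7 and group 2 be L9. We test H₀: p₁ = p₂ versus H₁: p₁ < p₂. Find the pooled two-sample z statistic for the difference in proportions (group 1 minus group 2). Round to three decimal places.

z = -3.232

p̂₁ = 210/2576 = 0.08152, p̂₂ = 201/1822 = 0.11032.
Pooled p̂ = (210+201)/(2576+1822) = 411/4398 = 0.09345.
SE = √(p̂(1−p̂)(1/n₁+1/n₂)) = √(0.09345·0.90655·0.000937046) = √(7.9385e-05) = 0.00891.
z = (0.08152 − 0.11032)/0.00891 = -0.02880/0.00891 = -3.232.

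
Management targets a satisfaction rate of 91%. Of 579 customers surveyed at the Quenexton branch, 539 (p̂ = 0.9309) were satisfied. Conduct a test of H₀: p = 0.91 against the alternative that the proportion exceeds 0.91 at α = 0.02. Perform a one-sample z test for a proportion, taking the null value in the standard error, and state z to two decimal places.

p̂ = 539/579 = 0.9309.
Under H₀, SE = √(0.91·0.09/579) = √(0.000141451) = 0.0119.
z = (0.9309 − 0.91)/0.0119 = 0.0209/0.0119 = 1.76.
p-value = P(Z > 1.759) ≈ 0.0393, so at α = 0.02 we fail to reject H₀.

z = 1.76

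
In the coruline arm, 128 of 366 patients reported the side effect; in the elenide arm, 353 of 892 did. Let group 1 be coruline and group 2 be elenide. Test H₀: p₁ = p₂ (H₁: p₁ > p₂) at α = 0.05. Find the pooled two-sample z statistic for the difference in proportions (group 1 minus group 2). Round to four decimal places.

p̂₁ = 128/366 ≈ 0.349727, p̂₂ = 353/892 ≈ 0.395740.
Pooled p̂ = (128+353)/(366+892) = 481/1258 = 0.382353.
SE = √(0.236159 × 0.00385332) = 0.030166.
z = (0.349727 − 0.395740)/0.030166 = -0.046013/0.030166 = -1.5253.
p-value = P(Z > -1.525) ≈ 0.9364; since p > α = 0.05, fail to reject H₀.

z = -1.5253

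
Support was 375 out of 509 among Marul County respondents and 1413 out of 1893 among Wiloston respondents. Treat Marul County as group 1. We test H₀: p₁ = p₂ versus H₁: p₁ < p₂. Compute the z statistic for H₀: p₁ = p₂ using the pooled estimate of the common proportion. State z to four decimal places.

z = -0.4452

p̂₁ = 375/509 ≈ 0.736739, p̂₂ = 1413/1893 ≈ 0.746434.
Pooled p̂ = (375+1413)/(509+1893) = 1788/2402 = 0.744380.
SE = √(0.190279 × 0.0024929) = 0.021779.
z = (0.736739 − 0.746434)/0.021779 = -0.009695/0.021779 = -0.4452.
p-value = P(Z < -0.445) ≈ 0.3281.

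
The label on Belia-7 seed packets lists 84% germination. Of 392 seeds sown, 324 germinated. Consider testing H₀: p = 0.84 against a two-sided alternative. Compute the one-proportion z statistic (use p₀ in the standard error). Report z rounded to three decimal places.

p̂ = 324/392 = 0.82653.
Standard error under H₀: √(0.84×0.16/392) = 0.01852.
z = (0.82653 − 0.84)/0.01852 = -0.01347/0.01852 = -0.727.
p-value = 2·P(Z > 0.727) ≈ 0.4670.

z = -0.727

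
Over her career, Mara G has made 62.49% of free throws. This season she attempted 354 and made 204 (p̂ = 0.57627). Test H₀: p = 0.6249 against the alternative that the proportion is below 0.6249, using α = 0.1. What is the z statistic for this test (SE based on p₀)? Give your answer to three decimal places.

z = -1.890

p̂ = 204/354 = 0.57627.
Standard error under H₀: √(0.6249×0.3751/354) = 0.02573.
z = (0.57627 − 0.6249)/0.02573 = -0.04863/0.02573 = -1.890.
p-value = P(Z < -1.890) ≈ 0.0294, so at α = 0.1 we reject H₀.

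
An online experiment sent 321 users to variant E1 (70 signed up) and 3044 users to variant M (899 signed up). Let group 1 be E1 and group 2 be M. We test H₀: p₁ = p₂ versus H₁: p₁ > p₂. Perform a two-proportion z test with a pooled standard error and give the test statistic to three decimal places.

p̂₁ = 70/321 ≈ 0.21807, p̂₂ = 899/3044 ≈ 0.29534.
Pooled p̂ = (70+899)/(321+3044) = 969/3365 = 0.28796.
SE = √(p̂(1−p̂)(1/n₁+1/n₂)) = √(0.28796·0.71204·0.00344378) = √(0.000706116) = 0.02657.
z = (0.21807 − 0.29534)/0.02657 = -0.07727/0.02657 = -2.908.
p-value = P(Z > -2.908) ≈ 0.9982.

z = -2.908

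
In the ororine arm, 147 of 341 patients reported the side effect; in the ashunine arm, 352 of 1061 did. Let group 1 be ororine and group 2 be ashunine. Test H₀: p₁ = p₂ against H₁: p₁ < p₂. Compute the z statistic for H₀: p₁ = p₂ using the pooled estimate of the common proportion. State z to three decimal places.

z = 3.332

p̂₁ = 147/341 = 0.431085, p̂₂ = 352/1061 = 0.331762.
Pooled p̂ = (147+352)/(341+1061) = 499/1402 = 0.355920.
SE = √(0.229241 × 0.00387506) = 0.029805.
z = (0.431085 − 0.331762)/0.029805 = 0.099323/0.029805 = 3.332.
p-value = P(Z < 3.332) ≈ 0.9996.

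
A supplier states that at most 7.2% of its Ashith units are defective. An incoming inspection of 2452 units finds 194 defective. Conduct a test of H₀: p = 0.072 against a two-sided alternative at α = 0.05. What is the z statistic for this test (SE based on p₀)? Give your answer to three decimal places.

z = 1.364

p̂ = 194/2452 ≈ 0.07912.
Under H₀, SE = √(0.072·0.928/2452) = √(2.72496e-05) = 0.00522.
z = (0.07912 − 0.072)/0.00522 = 0.00712/0.00522 = 1.364.
p-value = 2·P(Z > 1.364) ≈ 0.1726, so at α = 0.05 we fail to reject H₀.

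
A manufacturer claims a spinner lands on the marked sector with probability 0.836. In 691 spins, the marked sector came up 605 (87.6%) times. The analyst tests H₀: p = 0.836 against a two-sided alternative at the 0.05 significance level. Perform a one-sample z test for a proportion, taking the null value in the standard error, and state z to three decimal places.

z = 2.807

p̂ = 605/691 = 0.875543.
SE = √(p₀(1−p₀)/n) = √(0.1371/691) = 0.014086.
z = (0.875543 − 0.836)/0.014086 = 0.039543/0.014086 = 2.807.
p-value = 2·P(Z > 2.807) ≈ 0.0050. With α = 0.05, reject H₀.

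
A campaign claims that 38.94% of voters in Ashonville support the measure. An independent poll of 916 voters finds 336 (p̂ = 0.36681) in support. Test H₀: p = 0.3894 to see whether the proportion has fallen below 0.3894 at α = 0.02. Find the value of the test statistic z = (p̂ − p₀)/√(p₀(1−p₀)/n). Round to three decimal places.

p̂ = 336/916 = 0.36681.
Under H₀, SE = √(0.3894·0.6106/916) = √(0.000259572) = 0.01611.
z = (0.36681 − 0.3894)/0.01611 = -0.02259/0.01611 = -1.402.
p-value = P(Z < -1.402) ≈ 0.0805; since p > α = 0.02, fail to reject H₀.

z = -1.402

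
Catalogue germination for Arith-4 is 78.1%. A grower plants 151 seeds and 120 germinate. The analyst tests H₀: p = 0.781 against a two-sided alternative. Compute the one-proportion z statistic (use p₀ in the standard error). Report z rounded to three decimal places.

p̂ = 120/151 ≈ 0.79470.
Under H₀, SE = √(0.781·0.219/151) = √(0.00113271) = 0.03366.
z = (0.79470 − 0.781)/0.03366 = 0.01370/0.03366 = 0.407.

z = 0.407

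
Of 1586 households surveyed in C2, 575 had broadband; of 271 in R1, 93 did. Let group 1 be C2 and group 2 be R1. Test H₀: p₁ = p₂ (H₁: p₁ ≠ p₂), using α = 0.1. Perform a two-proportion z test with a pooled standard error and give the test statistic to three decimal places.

z = 0.614

p̂₁ = 575/1586 ≈ 0.36255, p̂₂ = 93/271 ≈ 0.34317.
Pooled p̂ = (575+93)/(1586+271) = 668/1857 = 0.35972.
SE = √(p̂(1−p̂)(1/n₁+1/n₂)) = √(0.35972·0.64028·0.00432055) = √(0.000995117) = 0.03155.
z = (0.36255 − 0.34317)/0.03155 = 0.01938/0.03155 = 0.614.
p-value = 2·P(Z > 0.614) ≈ 0.5391, so at α = 0.1 we fail to reject H₀.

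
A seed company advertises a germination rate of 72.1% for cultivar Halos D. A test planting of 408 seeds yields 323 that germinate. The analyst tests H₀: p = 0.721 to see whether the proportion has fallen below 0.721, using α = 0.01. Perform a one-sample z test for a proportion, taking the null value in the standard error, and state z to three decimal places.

z = 3.183

p̂ = 323/408 = 0.79167.
Under H₀, SE = √(0.721·0.279/408) = √(0.000493037) = 0.02220.
z = (0.79167 − 0.721)/0.02220 = 0.07067/0.02220 = 3.183.
p-value = P(Z < 3.183) ≈ 0.9993, so at α = 0.01 we fail to reject H₀.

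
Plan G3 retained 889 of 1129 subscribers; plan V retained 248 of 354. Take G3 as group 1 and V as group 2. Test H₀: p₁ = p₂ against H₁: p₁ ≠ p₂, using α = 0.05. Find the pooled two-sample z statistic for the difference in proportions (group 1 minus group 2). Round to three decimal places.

p̂₁ = 889/1129 = 0.787422, p̂₂ = 248/354 = 0.700565.
Pooled p̂ = (889+248)/(1129+354) = 1137/1483 = 0.766689.
SE = √(0.178877 × 0.0037106) = 0.025763.
z = (0.787422 − 0.700565)/0.025763 = 0.086857/0.025763 = 3.371.
Two-sided p-value ≈ 2·Φ(−3.371) = 0.0007, so at α = 0.05 we reject H₀.

z = 3.371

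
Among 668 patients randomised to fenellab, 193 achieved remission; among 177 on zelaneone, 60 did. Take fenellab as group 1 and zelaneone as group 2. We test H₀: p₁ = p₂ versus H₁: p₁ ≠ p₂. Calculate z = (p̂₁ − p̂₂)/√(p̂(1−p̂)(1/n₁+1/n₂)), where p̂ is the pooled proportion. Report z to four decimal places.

p̂₁ = 193/668 = 0.2889222, p̂₂ = 60/177 = 0.3389831.
Pooled p̂ = (193+60)/(668+177) = 253/845 = 0.2994083.
SE = √(0.209763 × 0.00714672) = 0.0387184.
z = (0.2889222 − 0.3389831)/0.0387184 = -0.0500609/0.0387184 = -1.2929.

z = -1.2929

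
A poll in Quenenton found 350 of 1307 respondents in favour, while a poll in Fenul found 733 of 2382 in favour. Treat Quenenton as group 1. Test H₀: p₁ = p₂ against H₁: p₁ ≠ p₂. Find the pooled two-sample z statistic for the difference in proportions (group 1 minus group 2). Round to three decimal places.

z = -2.548

p̂₁ = 350/1307 ≈ 0.267789, p̂₂ = 733/2382 ≈ 0.307725.
Pooled p̂ = (350+733)/(1307+2382) = 1083/3689 = 0.293575.
SE = √(0.207389 × 0.00118493) = 0.015676.
z = (0.267789 − 0.307725)/0.015676 = -0.039936/0.015676 = -2.548.
Two-sided p-value ≈ 2·Φ(−2.548) = 0.0108.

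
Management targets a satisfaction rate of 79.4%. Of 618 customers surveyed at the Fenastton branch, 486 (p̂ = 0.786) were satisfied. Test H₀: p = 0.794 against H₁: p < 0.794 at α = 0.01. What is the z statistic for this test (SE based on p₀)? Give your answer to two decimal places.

p̂ = 486/618 = 0.7864.
Under H₀, SE = √(0.794·0.206/618) = √(0.000264667) = 0.0163.
z = (0.7864 − 0.794)/0.0163 = -0.0076/0.0163 = -0.47.
p-value = P(Z < -0.467) ≈ 0.3204. With α = 0.01, fail to reject H₀.

z = -0.47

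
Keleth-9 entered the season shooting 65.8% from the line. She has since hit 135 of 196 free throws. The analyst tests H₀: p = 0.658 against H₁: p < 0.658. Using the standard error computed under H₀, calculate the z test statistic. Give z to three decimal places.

p̂ = 135/196 ≈ 0.688776.
Under H₀, SE = √(0.658·0.342/196) = √(0.00114814) = 0.033884.
z = (0.688776 − 0.658)/0.033884 = 0.030776/0.033884 = 0.908.

z = 0.908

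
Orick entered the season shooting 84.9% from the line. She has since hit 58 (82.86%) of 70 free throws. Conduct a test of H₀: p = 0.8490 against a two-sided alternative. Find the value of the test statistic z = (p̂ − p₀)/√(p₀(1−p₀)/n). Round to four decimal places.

p̂ = 58/70 = 0.828571.
Standard error under H₀: √(0.849×0.151/70) = 0.042795.
z = (0.828571 − 0.849)/0.042795 = -0.020429/0.042795 = -0.4774.
Two-sided p-value ≈ 2·Φ(−0.477) = 0.6331.

z = -0.4774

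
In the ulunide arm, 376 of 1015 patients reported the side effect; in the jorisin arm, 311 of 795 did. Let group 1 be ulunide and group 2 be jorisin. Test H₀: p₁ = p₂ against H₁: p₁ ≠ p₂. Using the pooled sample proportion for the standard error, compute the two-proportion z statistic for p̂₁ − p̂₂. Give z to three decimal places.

p̂₁ = 376/1015 = 0.37044, p̂₂ = 311/795 = 0.39119.
Pooled p̂ = (376+311)/(1015+795) = 687/1810 = 0.37956.
SE = √(0.235494 × 0.00224308) = 0.02298.
z = (0.37044 − 0.39119)/0.02298 = -0.02075/0.02298 = -0.903.
p-value = 2·P(Z > 0.903) ≈ 0.3666.

z = -0.903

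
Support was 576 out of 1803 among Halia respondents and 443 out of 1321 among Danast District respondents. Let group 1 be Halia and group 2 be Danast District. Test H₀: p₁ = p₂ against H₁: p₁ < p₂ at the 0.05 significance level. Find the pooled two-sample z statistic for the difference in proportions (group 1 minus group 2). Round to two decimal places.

z = -0.94

p̂₁ = 576/1803 = 0.3195, p̂₂ = 443/1321 = 0.3354.
Pooled p̂ = (576+443)/(1803+1321) = 1019/3124 = 0.3262.
SE = √(p̂(1−p̂)(1/n₁+1/n₂)) = √(0.3262·0.6738·0.00131163) = √(0.000288281) = 0.0170.
z = (0.3195 − 0.3354)/0.0170 = -0.0159/0.0170 = -0.94.
p-value = P(Z < -0.936) ≈ 0.1748. With α = 0.05, fail to reject H₀.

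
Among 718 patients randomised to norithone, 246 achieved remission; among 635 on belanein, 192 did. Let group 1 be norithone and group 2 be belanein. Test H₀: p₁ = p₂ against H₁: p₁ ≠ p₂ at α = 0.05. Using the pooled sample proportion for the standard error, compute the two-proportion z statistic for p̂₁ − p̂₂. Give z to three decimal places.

z = 1.579

p̂₁ = 246/718 = 0.34262, p̂₂ = 192/635 = 0.30236.
Pooled p̂ = (246+192)/(718+635) = 438/1353 = 0.32373.
SE = √(0.218927 × 0.00296756) = 0.02549.
z = (0.34262 − 0.30236)/0.02549 = 0.04026/0.02549 = 1.579.
p-value = 2·P(Z > 1.579) ≈ 0.1143, so at α = 0.05 we fail to reject H₀.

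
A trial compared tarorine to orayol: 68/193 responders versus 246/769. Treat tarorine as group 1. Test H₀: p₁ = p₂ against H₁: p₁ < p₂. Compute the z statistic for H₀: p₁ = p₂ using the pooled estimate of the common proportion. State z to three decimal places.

z = 0.859

p̂₁ = 68/193 ≈ 0.35233, p̂₂ = 246/769 ≈ 0.31990.
Pooled p̂ = (68+246)/(193+769) = 314/962 = 0.32640.
SE = √(p̂(1−p̂)(1/n₁+1/n₂)) = √(0.32640·0.67360·0.00648174) = √(0.0014251) = 0.03775.
z = (0.35233 − 0.31990)/0.03775 = 0.03243/0.03775 = 0.859.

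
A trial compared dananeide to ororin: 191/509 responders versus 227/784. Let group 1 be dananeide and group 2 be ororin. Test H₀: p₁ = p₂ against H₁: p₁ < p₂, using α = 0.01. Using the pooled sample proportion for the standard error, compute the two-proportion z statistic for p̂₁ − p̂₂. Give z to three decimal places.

p̂₁ = 191/509 = 0.375246, p̂₂ = 227/784 = 0.289541.
Pooled p̂ = (191+227)/(509+784) = 418/1293 = 0.323279.
SE = √(p̂(1−p̂)(1/n₁+1/n₂)) = √(0.323279·0.676721·0.00324015) = √(0.000708846) = 0.026624.
z = (0.375246 − 0.289541)/0.026624 = 0.085705/0.026624 = 3.219.
p-value = P(Z < 3.219) ≈ 0.9994, so at α = 0.01 we fail to reject H₀.

z = 3.219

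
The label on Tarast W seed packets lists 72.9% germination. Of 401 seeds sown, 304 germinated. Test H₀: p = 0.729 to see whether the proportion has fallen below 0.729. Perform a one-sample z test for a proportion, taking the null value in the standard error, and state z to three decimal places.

p̂ = 304/401 = 0.75810.
Standard error under H₀: √(0.729×0.271/401) = 0.02220.
z = (0.75810 − 0.729)/0.02220 = 0.02910/0.02220 = 1.311.
p-value = P(Z < 1.311) ≈ 0.9051.

z = 1.311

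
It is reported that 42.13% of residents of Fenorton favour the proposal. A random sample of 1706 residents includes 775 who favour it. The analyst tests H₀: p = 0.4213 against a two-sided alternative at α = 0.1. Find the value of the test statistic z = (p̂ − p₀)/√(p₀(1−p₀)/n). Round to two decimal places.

z = 2.76

p̂ = 775/1706 = 0.45428.
Standard error under H₀: √(0.4213×0.5787/1706) = 0.01195.
z = (0.45428 − 0.4213)/0.01195 = 0.03298/0.01195 = 2.76.
p-value = 2·P(Z > 2.759) ≈ 0.0058. With α = 0.1, reject H₀.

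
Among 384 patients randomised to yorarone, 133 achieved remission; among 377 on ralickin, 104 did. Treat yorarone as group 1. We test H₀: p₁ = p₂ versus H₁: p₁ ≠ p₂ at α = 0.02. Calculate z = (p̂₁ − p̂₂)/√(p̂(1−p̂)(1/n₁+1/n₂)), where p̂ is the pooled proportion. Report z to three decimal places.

z = 2.100

p̂₁ = 133/384 = 0.34635, p̂₂ = 104/377 = 0.27586.
Pooled p̂ = (133+104)/(384+377) = 237/761 = 0.31143.
SE = √(p̂(1−p̂)(1/n₁+1/n₂)) = √(0.31143·0.68857·0.00525669) = √(0.00112726) = 0.03357.
z = (0.34635 − 0.27586)/0.03357 = 0.07049/0.03357 = 2.100.
Two-sided p-value ≈ 2·Φ(−2.100) = 0.0358. With α = 0.02, fail to reject H₀.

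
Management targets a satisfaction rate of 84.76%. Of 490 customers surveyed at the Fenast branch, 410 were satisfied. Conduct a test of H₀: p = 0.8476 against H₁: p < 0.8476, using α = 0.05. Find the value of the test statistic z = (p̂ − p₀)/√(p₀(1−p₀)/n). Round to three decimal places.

z = -0.669

p̂ = 410/490 = 0.83673.
Standard error under H₀: √(0.8476×0.1524/490) = 0.01624.
z = (0.83673 − 0.8476)/0.01624 = -0.01087/0.01624 = -0.669.
p-value = P(Z < -0.669) ≈ 0.2517, so at α = 0.05 we fail to reject H₀.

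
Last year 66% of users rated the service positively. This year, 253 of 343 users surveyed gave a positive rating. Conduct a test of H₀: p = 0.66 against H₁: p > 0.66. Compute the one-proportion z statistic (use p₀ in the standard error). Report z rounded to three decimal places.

p̂ = 253/343 = 0.73761.
Under H₀, SE = √(0.66·0.34/343) = √(0.000654227) = 0.02558.
z = (0.73761 − 0.66)/0.02558 = 0.07761/0.02558 = 3.034.
p-value = P(Z > 3.034) ≈ 0.0012.

z = 3.034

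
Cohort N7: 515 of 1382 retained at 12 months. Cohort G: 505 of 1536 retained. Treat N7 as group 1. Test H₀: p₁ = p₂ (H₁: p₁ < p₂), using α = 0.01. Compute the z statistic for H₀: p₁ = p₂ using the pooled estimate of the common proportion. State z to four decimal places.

z = 2.4816

p̂₁ = 515/1382 = 0.372648, p̂₂ = 505/1536 = 0.328776.
Pooled p̂ = (515+505)/(1382+1536) = 1020/2918 = 0.349554.
SE = √(0.227366 × 0.00137463) = 0.017679.
z = (0.372648 − 0.328776)/0.017679 = 0.043872/0.017679 = 2.4816.
p-value = P(Z < 2.482) ≈ 0.9935; since p > α = 0.01, fail to reject H₀.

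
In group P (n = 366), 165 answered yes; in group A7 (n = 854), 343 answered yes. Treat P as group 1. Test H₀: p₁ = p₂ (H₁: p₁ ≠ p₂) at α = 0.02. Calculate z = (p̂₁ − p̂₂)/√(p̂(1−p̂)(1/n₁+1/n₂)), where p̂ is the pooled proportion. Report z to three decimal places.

p̂₁ = 165/366 = 0.45082, p̂₂ = 343/854 = 0.40164.
Pooled p̂ = (165+343)/(366+854) = 508/1220 = 0.41639.
SE = √(0.24301 × 0.0039032) = 0.03080.
z = (0.45082 − 0.40164)/0.03080 = 0.04918/0.03080 = 1.597.
p-value = 2·P(Z > 1.597) ≈ 0.1103, so at α = 0.02 we fail to reject H₀.

z = 1.597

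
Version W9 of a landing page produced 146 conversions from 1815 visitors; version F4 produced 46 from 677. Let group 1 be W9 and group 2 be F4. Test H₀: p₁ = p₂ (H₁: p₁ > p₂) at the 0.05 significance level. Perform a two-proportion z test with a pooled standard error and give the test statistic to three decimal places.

z = 1.040

p̂₁ = 146/1815 ≈ 0.08044, p̂₂ = 46/677 ≈ 0.06795.
Pooled p̂ = (146+46)/(1815+677) = 192/2492 = 0.07705.
SE = √(p̂(1−p̂)(1/n₁+1/n₂)) = √(0.07705·0.92295·0.00202807) = √(0.000144217) = 0.01201.
z = (0.08044 − 0.06795)/0.01201 = 0.01249/0.01201 = 1.040.
p-value = P(Z > 1.040) ≈ 0.1491. With α = 0.05, fail to reject H₀.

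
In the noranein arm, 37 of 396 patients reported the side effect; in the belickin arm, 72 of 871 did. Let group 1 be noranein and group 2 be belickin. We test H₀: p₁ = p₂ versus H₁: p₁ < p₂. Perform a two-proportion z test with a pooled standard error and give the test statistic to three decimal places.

p̂₁ = 37/396 = 0.09343, p̂₂ = 72/871 = 0.08266.
Pooled p̂ = (37+72)/(396+871) = 109/1267 = 0.08603.
SE = √(0.0786288 × 0.00367336) = 0.01700.
z = (0.09343 − 0.08266)/0.01700 = 0.01077/0.01700 = 0.634.
p-value = P(Z < 0.634) ≈ 0.7369.

z = 0.634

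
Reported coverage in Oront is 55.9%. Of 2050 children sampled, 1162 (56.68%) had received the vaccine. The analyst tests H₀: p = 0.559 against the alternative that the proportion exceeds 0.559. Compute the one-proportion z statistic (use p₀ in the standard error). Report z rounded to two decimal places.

z = 0.71

p̂ = 1162/2050 = 0.5668.
SE = √(p₀(1−p₀)/n) = √(0.24652/2050) = 0.0110.
z = (0.5668 − 0.559)/0.0110 = 0.0078/0.0110 = 0.71.
p-value = P(Z > 0.714) ≈ 0.2376.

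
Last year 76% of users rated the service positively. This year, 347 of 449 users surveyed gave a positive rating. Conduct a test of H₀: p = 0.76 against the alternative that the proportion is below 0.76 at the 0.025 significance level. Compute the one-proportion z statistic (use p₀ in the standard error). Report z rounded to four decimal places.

z = 0.6365

p̂ = 347/449 ≈ 0.772829.
Standard error under H₀: √(0.76×0.24/449) = 0.020155.
z = (0.772829 − 0.76)/0.020155 = 0.012829/0.020155 = 0.6365.
p-value = P(Z < 0.636) ≈ 0.7378, so at α = 0.025 we fail to reject H₀.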